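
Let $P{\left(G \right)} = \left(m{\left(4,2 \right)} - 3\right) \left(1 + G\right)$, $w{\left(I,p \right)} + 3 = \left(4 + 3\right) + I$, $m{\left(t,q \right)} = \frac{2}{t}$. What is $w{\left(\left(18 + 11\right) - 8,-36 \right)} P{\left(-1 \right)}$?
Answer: $0$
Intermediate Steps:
$w{\left(I,p \right)} = 4 + I$ ($w{\left(I,p \right)} = -3 + \left(\left(4 + 3\right) + I\right) = -3 + \left(7 + I\right) = 4 + I$)
$P{\left(G \right)} = - \frac{5}{2} - \frac{5 G}{2}$ ($P{\left(G \right)} = \left(\frac{2}{4} - 3\right) \left(1 + G\right) = \left(2 \cdot \frac{1}{4} - 3\right) \left(1 + G\right) = \left(\frac{1}{2} - 3\right) \left(1 + G\right) = - \frac{5 \left(1 + G\right)}{2} = - \frac{5}{2} - \frac{5 G}{2}$)
$w{\left(\left(18 + 11\right) - 8,-36 \right)} P{\left(-1 \right)} = \left(4 + \left(\left(18 + 11\right) - 8\right)\right) \left(- \frac{5}{2} - - \frac{5}{2}\right) = \left(4 + \left(29 - 8\right)\right) \left(- \frac{5}{2} + \frac{5}{2}\right) = \left(4 + 21\right) 0 = 25 \cdot 0 = 0$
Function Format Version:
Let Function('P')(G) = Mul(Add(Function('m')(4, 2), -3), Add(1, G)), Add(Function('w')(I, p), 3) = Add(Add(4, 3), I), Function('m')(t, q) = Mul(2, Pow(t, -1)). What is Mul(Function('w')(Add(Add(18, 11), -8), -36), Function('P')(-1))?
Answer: 0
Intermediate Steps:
Function('w')(I, p) = Add(4, I) (Function('w')(I, p) = Add(-3, Add(Add(4, 3), I)) = Add(-3, Add(7, I)) = Add(4, I))
Function('P')(G) = Add(Rational(-5, 2), Mul(Rational(-5, 2), G)) (Function('P')(G) = Mul(Add(Mul(2, Pow(4, -1)), -3), Add(1, G)) = Mul(Add(Mul(2, Rational(1, 4)), -3), Add(1, G)) = Mul(Add(Rational(1, 2), -3), Add(1, G)) = Mul(Rational(-5, 2), Add(1, G)) = Add(Rational(-5, 2), Mul(Rational(-5, 2), G)))
Mul(Function('w')(Add(Add(18, 11), -8), -36), Function('P')(-1)) = Mul(Add(4, Add(Add(18, 11), -8)), Add(Rational(-5, 2), Mul(Rational(-5, 2), -1))) = Mul(Add(4, Add(29, -8)), Add(Rational(-5, 2), Rational(5, 2))) = Mul(Add(4, 21), 0) = Mul(25, 0) = 0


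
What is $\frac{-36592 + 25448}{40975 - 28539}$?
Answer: $- \frac{2786}{3109} \approx -0.89611$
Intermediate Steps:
$\frac{-36592 + 25448}{40975 - 28539} = - \frac{11144}{12436} = \left(-11144\right) \frac{1}{12436} = - \frac{2786}{3109}$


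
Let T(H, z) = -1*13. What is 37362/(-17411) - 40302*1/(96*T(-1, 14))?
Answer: 109178391/3621488 ≈ 30.147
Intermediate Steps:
T(H, z) = -13
37362/(-17411) - 40302*1/(96*T(-1, 14)) = 37362/(-17411) - 40302/(96*(-13)) = 37362*(-1/17411) - 40302/(-1248) = -37362/17411 - 40302*(-1/1248) = -37362/17411 + 6717/208 = 109178391/3621488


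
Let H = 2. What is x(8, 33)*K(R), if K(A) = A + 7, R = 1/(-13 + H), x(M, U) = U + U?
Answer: 456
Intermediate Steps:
x(M, U) = 2*U
R = -1/11 (R = 1/(-13 + 2) = 1/(-11) = -1/11 ≈ -0.090909)
K(A) = 7 + A
x(8, 33)*K(R) = (2*33)*(7 - 1/11) = 66*(76/11) = 456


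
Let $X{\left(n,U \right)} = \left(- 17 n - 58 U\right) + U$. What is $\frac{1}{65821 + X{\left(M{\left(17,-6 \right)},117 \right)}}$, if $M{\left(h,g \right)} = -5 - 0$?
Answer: $\frac{1}{59237} \approx 1.6881 \cdot 10^{-5}$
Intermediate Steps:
$M{\left(h,g \right)} = -5$ ($M{\left(h,g \right)} = -5 + 0 = -5$)
$X{\left(n,U \right)} = - 57 U - 17 n$ ($X{\left(n,U \right)} = \left(- 58 U - 17 n\right) + U = - 57 U - 17 n$)
$\frac{1}{65821 + X{\left(M{\left(17,-6 \right)},117 \right)}} = \frac{1}{65821 - 6584} = \frac{1}{59237}$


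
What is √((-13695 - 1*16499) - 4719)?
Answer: I*√34913 ≈ 186.85*I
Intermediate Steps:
√((-13695 - 1*16499) - 4719) = √((-13695 - 16499) - 4719) = √(-30194 - 4719) = √(-34913) = I*√34913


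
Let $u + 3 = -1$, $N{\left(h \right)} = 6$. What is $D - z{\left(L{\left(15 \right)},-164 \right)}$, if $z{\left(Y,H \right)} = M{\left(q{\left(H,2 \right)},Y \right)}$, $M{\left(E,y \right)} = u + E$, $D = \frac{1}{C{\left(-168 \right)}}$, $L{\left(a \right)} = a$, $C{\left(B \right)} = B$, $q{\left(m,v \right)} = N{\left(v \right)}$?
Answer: $- \frac{337}{168} \approx -2.006$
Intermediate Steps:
$u = -4$ ($u = -3 - 1 = -4$)
$q{\left(m,v \right)} = 6$
$D = - \frac{1}{168}$ ($D = \frac{1}{-168} = - \frac{1}{168} \approx -0.0059524$)
$M{\left(E,y \right)} = -4 + E$
$z{\left(Y,H \right)} = 2$ ($z{\left(Y,H \right)} = -4 + 6 = 2$)
$D - z{\left(L{\left(15 \right)},-164 \right)} = - \frac{1}{168} - 2 = - \frac{337}{168}$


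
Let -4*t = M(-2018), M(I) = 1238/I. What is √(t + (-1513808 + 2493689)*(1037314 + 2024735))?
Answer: √12218778630218911327/2018 ≈ 1.7322e+6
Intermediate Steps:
t = 619/4036 (t = -619/(2*(-2018)) = -619*(-1)/(2*2018) = -¼*(-619/1009) = 619/4036 ≈ 0.15337)
√(t + (-1513808 + 2493689)*(1037314 + 2024735)) = √(619/4036 + (-1513808 + 2493689)*(1037314 + 2024735)) = √(619/4036 + 979881*3062049) = √(619/4036 + 3000443636169) = √(12109790515578703/4036) = √12218778630218911327/2018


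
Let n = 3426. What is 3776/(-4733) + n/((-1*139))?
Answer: -16740122/657887 ≈ -25.445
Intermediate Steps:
3776/(-4733) + n/((-1*139)) = 3776/(-4733) + 3426/((-1*139)) = 3776*(-1/4733) + 3426/(-139) = -3776/4733 + 3426*(-1/139) = -3776/4733 - 3426/139 = -16740122/657887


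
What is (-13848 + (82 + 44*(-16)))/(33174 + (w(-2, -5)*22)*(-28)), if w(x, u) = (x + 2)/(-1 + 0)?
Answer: -7235/16587 ≈ -0.43618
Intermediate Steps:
w(x, u) = -2 - x (w(x, u) = (2 + x)/(-1) = (2 + x)*(-1) = -2 - x)
(-13848 + (82 + 44*(-16)))/(33174 + (w(-2, -5)*22)*(-28)) = (-13848 + (82 + 44*(-16)))/(33174 + ((-2 - 1*(-2))*22)*(-28)) = (-13848 + (82 - 704))/(33174 + ((-2 + 2)*22)*(-28)) = (-13848 - 622)/(33174 + (0*22)*(-28)) = -14470/(33174 + 0*(-28)) = -14470/(33174 + 0) = -14470/33174 = -14470*1/33174 = -7235/16587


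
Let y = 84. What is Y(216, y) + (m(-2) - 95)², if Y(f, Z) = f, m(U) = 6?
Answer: 8137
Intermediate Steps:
Y(216, y) + (m(-2) - 95)² = 216 + (6 - 95)² = 216 + (-89)² = 216 + 7921 = 8137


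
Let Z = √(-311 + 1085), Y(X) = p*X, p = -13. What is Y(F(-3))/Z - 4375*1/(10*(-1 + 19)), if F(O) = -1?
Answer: -875/36 + 13*√86/258 ≈ -23.838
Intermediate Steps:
Y(X) = -13*X
Z = 3*√86 (Z = √774 = 3*√86 ≈ 27.821)
Y(F(-3))/Z - 4375*1/(10*(-1 + 19)) = (-13*(-1))/((3*√86)) - 4375*1/(10*(-1 + 19)) = 13*(√86/258) - 4375/(10*18) = 13*√86/258 - 4375/180 = 13*√86/258 - 4375*1/180 = 13*√86/258 - 875/36 = -875/36 + 13*√86/258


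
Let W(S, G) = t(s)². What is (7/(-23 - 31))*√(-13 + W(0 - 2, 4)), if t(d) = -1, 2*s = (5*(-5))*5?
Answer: -7*I*√3/27 ≈ -0.44905*I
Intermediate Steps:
s = -125/2 (s = ((5*(-5))*5)/2 = (-25*5)/2 = (½)*(-125) = -125/2 ≈ -62.500)
W(S, G) = 1 (W(S, G) = (-1)² = 1)
(7/(-23 - 31))*√(-13 + W(0 - 2, 4)) = (7/(-23 - 31))*√(-13 + 1) = (7/(-54))*√(-12) = (-1/54*7)*(2*I*√3) = -7*I*√3/27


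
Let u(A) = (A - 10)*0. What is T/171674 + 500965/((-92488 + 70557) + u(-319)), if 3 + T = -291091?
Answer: -46193323962/1882491247 ≈ -24.538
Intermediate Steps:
T = -291094 (T = -3 - 291091 = -291094)
u(A) = 0 (u(A) = (-10 + A)*0 = 0)
T/171674 + 500965/((-92488 + 70557) + u(-319)) = -291094/171674 + 500965/((-92488 + 70557) + 0) = -291094*1/171674 + 500965/(-21931 + 0) = -145547/85837 + 500965/(-21931) = -145547/85837 + 500965*(-1/21931) = -145547/85837 - 500965/21931 = -46193323962/1882491247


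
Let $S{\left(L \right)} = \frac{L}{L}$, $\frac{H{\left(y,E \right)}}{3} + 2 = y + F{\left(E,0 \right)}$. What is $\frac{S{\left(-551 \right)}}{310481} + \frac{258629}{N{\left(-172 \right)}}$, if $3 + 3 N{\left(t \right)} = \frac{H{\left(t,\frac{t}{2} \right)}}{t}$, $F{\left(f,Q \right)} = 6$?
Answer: $- \frac{3452873793606}{310481} \approx -1.1121 \cdot 10^{7}$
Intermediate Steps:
$H{\left(y,E \right)} = 12 + 3 y$ ($H{\left(y,E \right)} = -6 + 3 \left(y + 6\right) = -6 + 3 \left(6 + y\right) = -6 + \left(18 + 3 y\right) = 12 + 3 y$)
$N{\left(t \right)} = -1 + \frac{12 + 3 t}{3 t}$ ($N{\left(t \right)} = -1 + \frac{\left(12 + 3 t\right) \frac{1}{t}}{3} = -1 + \frac{\frac{1}{t} \left(12 + 3 t\right)}{3} = -1 + \frac{12 + 3 t}{3 t}$)
$S{\left(L \right)} = 1$
$\frac{S{\left(-551 \right)}}{310481} + \frac{258629}{N{\left(-172 \right)}} = 1 \cdot \frac{1}{310481} + \frac{258629}{4 \frac{1}{-172}} = 1 \cdot \frac{1}{310481} + \frac{258629}{4 \left(- \frac{1}{172}\right)} = \frac{1}{310481} + \frac{258629}{- \frac{1}{43}} = \frac{1}{310481} + 258629 \left(-43\right) = \frac{1}{310481} - 11121047 = - \frac{3452873793606}{310481}$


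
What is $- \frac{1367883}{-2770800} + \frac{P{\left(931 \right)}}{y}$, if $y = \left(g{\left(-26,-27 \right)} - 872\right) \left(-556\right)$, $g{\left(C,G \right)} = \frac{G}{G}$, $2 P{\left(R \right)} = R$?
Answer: $\frac{55310226259}{111819328400} \approx 0.49464$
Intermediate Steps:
$P{\left(R \right)} = \frac{R}{2}$
$g{\left(C,G \right)} = 1$
$y = 484276$ ($y = \left(1 - 872\right) \left(-556\right) = \left(-871\right) \left(-556\right) = 484276$)
$- \frac{1367883}{-2770800} + \frac{P{\left(931 \right)}}{y} = - \frac{1367883}{-2770800} + \frac{\frac{1}{2} \cdot 931}{484276} = \left(-1367883\right) \left(- \frac{1}{2770800}\right) + \frac{931}{2} \cdot \frac{1}{484276} = \frac{455961}{923600} + \frac{931}{968552} = \frac{55310226259}{111819328400}$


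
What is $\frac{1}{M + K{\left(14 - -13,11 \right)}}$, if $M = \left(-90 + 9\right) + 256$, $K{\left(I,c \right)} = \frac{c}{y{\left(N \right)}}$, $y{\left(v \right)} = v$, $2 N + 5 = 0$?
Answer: $\frac{5}{853} \approx 0.0058617$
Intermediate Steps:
$N = - \frac{5}{2}$ ($N = - \frac{5}{2} + \frac{1}{2} \cdot 0 = - \frac{5}{2} + 0 = - \frac{5}{2} \approx -2.5$)
$K{\left(I,c \right)} = - \frac{2 c}{5}$ ($K{\left(I,c \right)} = \frac{c}{- \frac{5}{2}} = c \left(- \frac{2}{5}\right) = - \frac{2 c}{5}$)
$M = 175$ ($M = -81 + 256 = 175$)
$\frac{1}{M + K{\left(14 - -13,11 \right)}} = \frac{1}{175 - \frac{22}{5}} = \frac{1}{\frac{853}{5}} = \frac{5}{853}$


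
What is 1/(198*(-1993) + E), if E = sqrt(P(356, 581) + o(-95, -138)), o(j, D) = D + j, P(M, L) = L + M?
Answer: -17937/7078191286 - 2*sqrt(11)/38930052073 ≈ -2.5343e-6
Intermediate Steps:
E = 8*sqrt(11) (E = sqrt((581 + 356) + (-138 - 95)) = sqrt(937 - 233) = sqrt(704) = 8*sqrt(11) ≈ 26.533)
1/(198*(-1993) + E) = 1/(198*(-1993) + 8*sqrt(11)) = 1/(-394614 + 8*sqrt(11))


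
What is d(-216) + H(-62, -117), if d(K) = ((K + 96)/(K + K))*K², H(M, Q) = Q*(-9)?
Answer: 14013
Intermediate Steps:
H(M, Q) = -9*Q
d(K) = K*(96 + K)/2 (d(K) = ((96 + K)/((2*K)))*K² = ((96 + K)*(1/(2*K)))*K² = ((96 + K)/(2*K))*K² = K*(96 + K)/2)
d(-216) + H(-62, -117) = (½)*(-216)*(96 - 216) - 9*(-117) = (½)*(-216)*(-120) + 1053 = 12960 + 1053 = 14013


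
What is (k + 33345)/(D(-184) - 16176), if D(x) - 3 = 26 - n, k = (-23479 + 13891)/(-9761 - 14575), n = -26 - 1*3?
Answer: -67624459/32687304 ≈ -2.0688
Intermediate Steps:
n = -29 (n = -26 - 3 = -29)
k = 799/2028 (k = -9588/(-24336) = -9588*(-1/24336) = 799/2028 ≈ 0.39398)
D(x) = 58 (D(x) = 3 + (26 - 1*(-29)) = 3 + (26 + 29) = 3 + 55 = 58)
(k + 33345)/(D(-184) - 16176) = (799/2028 + 33345)/(58 - 16176) = (67624459/2028)/(-16118) = (67624459/2028)*(-1/16118) = -67624459/32687304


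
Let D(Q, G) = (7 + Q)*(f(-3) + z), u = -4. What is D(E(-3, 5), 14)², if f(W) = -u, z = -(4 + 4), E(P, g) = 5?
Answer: 2304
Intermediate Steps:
z = -8 (z = -1*8 = -8)
f(W) = 4 (f(W) = -1*(-4) = 4)
D(Q, G) = -28 - 4*Q (D(Q, G) = (7 + Q)*(4 - 8) = (7 + Q)*(-4) = -28 - 4*Q)
D(E(-3, 5), 14)² = (-28 - 4*5)² = (-28 - 20)² = (-48)² = 2304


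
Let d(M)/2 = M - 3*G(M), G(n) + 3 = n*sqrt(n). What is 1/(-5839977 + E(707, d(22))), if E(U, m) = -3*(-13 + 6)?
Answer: -1/5839956 ≈ -1.7123e-7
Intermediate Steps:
G(n) = -3 + n**(3/2) (G(n) = -3 + n*sqrt(n) = -3 + n**(3/2))
d(M) = 18 - 6*M**(3/2) + 2*M (d(M) = 2*(M - 3*(-3 + M**(3/2))) = 2*(M + (9 - 3*M**(3/2))) = 2*(9 + M - 3*M**(3/2)) = 18 - 6*M**(3/2) + 2*M)
E(U, m) = 21 (E(U, m) = -3*(-7) = 21)
1/(-5839977 + E(707, d(22))) = 1/(-5839977 + 21) = 1/(-5839956) = -1/5839956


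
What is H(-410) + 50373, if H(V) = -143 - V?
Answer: 50640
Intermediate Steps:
H(-410) + 50373 = (-143 - 1*(-410)) + 50373 = (-143 + 410) + 50373 = 267 + 50373 = 50640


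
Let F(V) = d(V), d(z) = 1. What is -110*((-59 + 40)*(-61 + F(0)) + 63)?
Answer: -132330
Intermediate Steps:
F(V) = 1
-110*((-59 + 40)*(-61 + F(0)) + 63) = -110*((-59 + 40)*(-61 + 1) + 63) = -110*(-19*(-60) + 63) = -110*(1140 + 63) = -110*1203 = -132330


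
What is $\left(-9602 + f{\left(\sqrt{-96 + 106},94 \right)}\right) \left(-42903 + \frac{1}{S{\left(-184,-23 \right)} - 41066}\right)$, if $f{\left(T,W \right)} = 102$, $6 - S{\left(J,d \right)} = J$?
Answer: $\frac{4165044693875}{10219} \approx 4.0758 \cdot 10^{8}$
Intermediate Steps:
$S{\left(J,d \right)} = 6 - J$
$\left(-9602 + f{\left(\sqrt{-96 + 106},94 \right)}\right) \left(-42903 + \frac{1}{S{\left(-184,-23 \right)} - 41066}\right) = \left(-9602 + 102\right) \left(-42903 + \frac{1}{\left(6 - -184\right) - 41066}\right) = - 9500 \left(-42903 + \frac{1}{\left(6 + 184\right) - 41066}\right) = - 9500 \left(-42903 + \frac{1}{190 - 41066}\right) = - 9500 \left(-42903 + \frac{1}{-40876}\right) = - 9500 \left(-42903 - \frac{1}{40876}\right) = \left(-9500\right) \left(- \frac{1753703029}{40876}\right) = \frac{4165044693875}{10219}$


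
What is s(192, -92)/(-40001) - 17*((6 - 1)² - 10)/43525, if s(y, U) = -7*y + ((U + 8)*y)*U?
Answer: -12906610611/348208705 ≈ -37.066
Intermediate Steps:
s(y, U) = -7*y + U*y*(8 + U) (s(y, U) = -7*y + ((8 + U)*y)*U = -7*y + (y*(8 + U))*U = -7*y + U*y*(8 + U))
s(192, -92)/(-40001) - 17*((6 - 1)² - 10)/43525 = (192*(-7 + (-92)² + 8*(-92)))/(-40001) - 17*((6 - 1)² - 10)/43525 = (192*(-7 + 8464 - 736))*(-1/40001) - 17*(5² - 10)*(1/43525) = (192*7721)*(-1/40001) - 17*(25 - 10)*(1/43525) = 1482432*(-1/40001) - 17*15*(1/43525) = -1482432/40001 - 255*1/43525 = -1482432/40001 - 51/8705 = -12906610611/348208705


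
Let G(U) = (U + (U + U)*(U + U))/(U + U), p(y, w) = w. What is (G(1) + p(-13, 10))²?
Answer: 625/4 ≈ 156.25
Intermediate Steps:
G(U) = (U + 4*U²)/(2*U) (G(U) = (U + (2*U)*(2*U))/((2*U)) = (U + 4*U²)*(1/(2*U)) = (U + 4*U²)/(2*U))
(G(1) + p(-13, 10))² = ((½ + 2*1) + 10)² = ((½ + 2) + 10)² = (5/2 + 10)² = (25/2)² = 625/4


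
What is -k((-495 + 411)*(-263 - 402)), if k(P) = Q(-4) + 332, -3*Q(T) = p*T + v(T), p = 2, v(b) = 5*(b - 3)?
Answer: -1039/3 ≈ -346.33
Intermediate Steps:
v(b) = -15 + 5*b (v(b) = 5*(-3 + b) = -15 + 5*b)
Q(T) = 5 - 7*T/3 (Q(T) = -(2*T + (-15 + 5*T))/3 = -(-15 + 7*T)/3 = 5 - 7*T/3)
k(P) = 1039/3 (k(P) = (5 - 7/3*(-4)) + 332 = (5 + 28/3) + 332 = 43/3 + 332 = 1039/3)
-k((-495 + 411)*(-263 - 402)) = -1*1039/3 = -1039/3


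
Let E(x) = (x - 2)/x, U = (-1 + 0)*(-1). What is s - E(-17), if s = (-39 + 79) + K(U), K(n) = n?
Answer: 678/17 ≈ 39.882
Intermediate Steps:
U = 1 (U = -1*(-1) = 1)
s = 41 (s = (-39 + 79) + 1 = 40 + 1 = 41)
E(x) = (-2 + x)/x
s - E(-17) = 41 - (-2 - 17)/(-17) = 41 - (-1)*(-19)/17 = 41 - 1*19/17 = 41 - 19/17 = 678/17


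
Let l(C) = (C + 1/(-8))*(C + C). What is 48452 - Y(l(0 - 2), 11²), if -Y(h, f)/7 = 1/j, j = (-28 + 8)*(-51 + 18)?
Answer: 31978327/660 ≈ 48452.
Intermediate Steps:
l(C) = 2*C*(-⅛ + C) (l(C) = (C - ⅛)*(2*C) = (-⅛ + C)*(2*C) = 2*C*(-⅛ + C))
j = 660 (j = -20*(-33) = 660)
Y(h, f) = -7/660
48452 - Y(l(0 - 2), 11²) = 48452 - 1*(-7/660) = 48452 + 7/660 = 31978327/660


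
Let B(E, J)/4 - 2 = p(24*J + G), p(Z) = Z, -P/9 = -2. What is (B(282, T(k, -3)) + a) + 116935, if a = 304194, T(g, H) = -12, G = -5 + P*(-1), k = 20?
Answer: 419893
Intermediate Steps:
P = 18 (P = -9*(-2) = 18)
G = -23 (G = -5 + 18*(-1) = -5 - 18 = -23)
B(E, J) = -84 + 96*J (B(E, J) = 8 + 4*(24*J - 23) = 8 + 4*(-23 + 24*J) = 8 + (-92 + 96*J) = -84 + 96*J)
(B(282, T(k, -3)) + a) + 116935 = ((-84 + 96*(-12)) + 304194) + 116935 = ((-84 - 1152) + 304194) + 116935 = (-1236 + 304194) + 116935 = 302958 + 116935 = 419893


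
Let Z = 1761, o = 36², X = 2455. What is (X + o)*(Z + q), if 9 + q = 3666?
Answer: 20322918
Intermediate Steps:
o = 1296
q = 3657 (q = -9 + 3666 = 3657)
(X + o)*(Z + q) = (2455 + 1296)*(1761 + 3657) = 3751*5418 = 20322918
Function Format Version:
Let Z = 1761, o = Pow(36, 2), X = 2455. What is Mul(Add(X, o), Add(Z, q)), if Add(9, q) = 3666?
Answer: 20322918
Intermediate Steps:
o = 1296
q = 3657 (q = Add(-9, 3666) = 3657)
Mul(Add(X, o), Add(Z, q)) = Mul(Add(2455, 1296), Add(1761, 3657)) = Mul(3751, 5418) = 20322918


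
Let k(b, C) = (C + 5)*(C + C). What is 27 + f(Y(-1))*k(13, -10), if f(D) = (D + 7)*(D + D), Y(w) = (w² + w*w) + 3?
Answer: 12027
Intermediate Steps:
Y(w) = 3 + 2*w² (Y(w) = (w² + w²) + 3 = 2*w² + 3 = 3 + 2*w²)
k(b, C) = 2*C*(5 + C) (k(b, C) = (5 + C)*(2*C) = 2*C*(5 + C))
f(D) = 2*D*(7 + D) (f(D) = (7 + D)*(2*D) = 2*D*(7 + D))
27 + f(Y(-1))*k(13, -10) = 27 + (2*(3 + 2*(-1)²)*(7 + (3 + 2*(-1)²)))*(2*(-10)*(5 - 10)) = 27 + (2*(3 + 2*1)*(7 + (3 + 2*1)))*(2*(-10)*(-5)) = 27 + (2*(3 + 2)*(7 + (3 + 2)))*100 = 27 + (2*5*(7 + 5))*100 = 27 + (2*5*12)*100 = 27 + 120*100 = 27 + 12000 = 12027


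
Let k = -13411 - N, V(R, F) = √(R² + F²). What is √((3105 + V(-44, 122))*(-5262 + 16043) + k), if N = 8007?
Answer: √(33453587 + 625298*√5) ≈ 5903.5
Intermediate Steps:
V(R, F) = √(F² + R²)
k = -21418 (k = -13411 - 1*8007 = -13411 - 8007 = -21418)
√((3105 + V(-44, 122))*(-5262 + 16043) + k) = √((3105 + √(122² + (-44)²))*(-5262 + 16043) - 21418) = √((3105 + √(14884 + 1936))*10781 - 21418) = √((3105 + √16820)*10781 - 21418) = √((3105 + 58*√5)*10781 - 21418) = √((33475005 + 625298*√5) - 21418) = √(33453587 + 625298*√5)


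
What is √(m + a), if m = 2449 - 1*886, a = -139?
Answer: 4*√89 ≈ 37.736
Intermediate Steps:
m = 1563 (m = 2449 - 886 = 1563)
√(m + a) = √(1563 - 139) = √1424 = 4*√89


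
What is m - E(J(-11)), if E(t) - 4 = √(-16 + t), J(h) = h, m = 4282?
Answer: 4278 - 3*I*√3 ≈ 4278.0 - 5.1962*I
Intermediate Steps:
E(t) = 4 + √(-16 + t)
m - E(J(-11)) = 4282 - (4 + √(-16 - 11)) = 4282 - (4 + √(-27)) = 4282 - (4 + 3*I*√3) = 4282 + (-4 - 3*I*√3) = 4278 - 3*I*√3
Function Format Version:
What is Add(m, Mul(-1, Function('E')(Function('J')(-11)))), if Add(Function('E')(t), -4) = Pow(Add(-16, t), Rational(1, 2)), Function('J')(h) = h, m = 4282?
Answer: Add(4278, Mul(-3, I, Pow(3, Rational(1, 2)))) ≈ Add(4278.0, Mul(-5.1962, I))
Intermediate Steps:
Function('E')(t) = Add(4, Pow(Add(-16, t), Rational(1, 2)))
Add(m, Mul(-1, Function('E')(Function('J')(-11)))) = Add(4282, Mul(-1, Add(4, Pow(Add(-16, -11), Rational(1, 2))))) = Add(4282, Mul(-1, Add(4, Pow(-27, Rational(1, 2))))) = Add(4282, Mul(-1, Add(4, Mul(3, I, Pow(3, Rational(1, 2)))))) = Add(4282, Add(-4, Mul(-3, I, Pow(3, Rational(1, 2))))) = Add(4278, Mul(-3, I, Pow(3, Rational(1, 2))))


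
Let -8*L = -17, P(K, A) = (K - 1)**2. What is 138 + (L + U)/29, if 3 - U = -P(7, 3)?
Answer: 32345/232 ≈ 139.42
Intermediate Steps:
P(K, A) = (-1 + K)**2
L = 17/8 (L = -1/8*(-17) = 17/8 ≈ 2.1250)
U = 39 (U = 3 - (-1)*(-1 + 7)**2 = 3 - (-1)*6**2 = 3 - (-1)*36 = 3 - 1*(-36) = 3 + 36 = 39)
138 + (L + U)/29 = 138 + (17/8 + 39)/29 = 138 + (329/8)*(1/29) = 138 + 329/232 = 32345/232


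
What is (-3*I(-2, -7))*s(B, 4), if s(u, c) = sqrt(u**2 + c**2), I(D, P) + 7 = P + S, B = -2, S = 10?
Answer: 24*sqrt(5) ≈ 53.666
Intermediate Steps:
I(D, P) = 3 + P (I(D, P) = -7 + (P + 10) = -7 + (10 + P) = 3 + P)
s(u, c) = sqrt(c**2 + u**2)
(-3*I(-2, -7))*s(B, 4) = (-3*(3 - 7))*sqrt(4**2 + (-2)**2) = (-3*(-4))*sqrt(16 + 4) = 12*sqrt(20) = 12*(2*sqrt(5)) = 24*sqrt(5)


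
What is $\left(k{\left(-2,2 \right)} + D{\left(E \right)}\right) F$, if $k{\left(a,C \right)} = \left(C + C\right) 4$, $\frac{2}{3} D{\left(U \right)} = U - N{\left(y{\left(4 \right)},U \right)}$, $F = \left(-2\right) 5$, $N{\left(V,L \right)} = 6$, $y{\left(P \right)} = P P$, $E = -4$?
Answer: $-10$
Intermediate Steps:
$y{\left(P \right)} = P^{2}$
$F = -10$
$D{\left(U \right)} = -9 + \frac{3 U}{2}$ ($D{\left(U \right)} = \frac{3 \left(U - 6\right)}{2} = \frac{3 \left(-6 + U\right)}{2} = -9 + \frac{3 U}{2}$)
$k{\left(a,C \right)} = 8 C$ ($k{\left(a,C \right)} = 2 C 4 = 8 C$)
$\left(k{\left(-2,2 \right)} + D{\left(E \right)}\right) F = \left(8 \cdot 2 + \left(-9 + \frac{3}{2} \left(-4\right)\right)\right) \left(-10\right) = \left(16 - 15\right) \left(-10\right) = 1 \left(-10\right) = -10$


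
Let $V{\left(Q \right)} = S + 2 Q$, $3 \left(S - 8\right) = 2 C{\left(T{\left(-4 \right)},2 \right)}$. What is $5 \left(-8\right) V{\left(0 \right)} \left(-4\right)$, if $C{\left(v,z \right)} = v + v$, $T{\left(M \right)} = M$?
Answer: $\frac{1280}{3} \approx 426.67$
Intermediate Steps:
$C{\left(v,z \right)} = 2 v$
$S = \frac{8}{3}$ ($S = 8 + \frac{2 \cdot 2 \left(-4\right)}{3} = 8 + \frac{2 \left(-8\right)}{3} = 8 + \frac{1}{3} \left(-16\right) = 8 - \frac{16}{3} = \frac{8}{3} \approx 2.6667$)
$V{\left(Q \right)} = \frac{8}{3} + 2 Q$
$5 \left(-8\right) V{\left(0 \right)} \left(-4\right) = 5 \left(-8\right) \left(\frac{8}{3} + 2 \cdot 0\right) \left(-4\right) = - 40 \left(\frac{8}{3} + 0\right) \left(-4\right) = - 40 \cdot \frac{8}{3} \left(-4\right) = \left(-40\right) \left(- \frac{32}{3}\right) = \frac{1280}{3}$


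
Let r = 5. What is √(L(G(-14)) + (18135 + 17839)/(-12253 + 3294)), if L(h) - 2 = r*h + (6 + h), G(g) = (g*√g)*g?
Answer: √(1106638 + 326609304*I*√14)/527 ≈ 46.926 + 46.884*I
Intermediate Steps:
G(g) = g^(5/2) (G(g) = g^(3/2)*g = g^(5/2))
L(h) = 8 + 6*h (L(h) = 2 + (5*h + (6 + h)) = 2 + (6 + 6*h) = 8 + 6*h)
√(L(G(-14)) + (18135 + 17839)/(-12253 + 3294)) = √((8 + 6*(-14)^(5/2)) + (18135 + 17839)/(-12253 + 3294)) = √((8 + 6*(196*I*√14)) + 35974/(-8959)) = √((8 + 1176*I*√14) + 35974*(-1/8959)) = √((8 + 1176*I*√14) - 35974/8959) = √(35698/8959 + 1176*I*√14)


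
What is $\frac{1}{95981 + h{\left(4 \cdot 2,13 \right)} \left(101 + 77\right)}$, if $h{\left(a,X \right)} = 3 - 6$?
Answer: $\frac{1}{95447} \approx 1.0477 \cdot 10^{-5}$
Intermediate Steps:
$h{\left(a,X \right)} = -3$ ($h{\left(a,X \right)} = 3 - 6 = -3$)
$\frac{1}{95981 + h{\left(4 \cdot 2,13 \right)} \left(101 + 77\right)} = \frac{1}{95981 - 3 \left(101 + 77\right)} = \frac{1}{95981 - 534} = \frac{1}{95447}$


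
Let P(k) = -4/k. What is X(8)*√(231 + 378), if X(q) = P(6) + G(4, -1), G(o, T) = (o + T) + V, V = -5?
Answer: -8*√609/3 ≈ -65.808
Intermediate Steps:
G(o, T) = -5 + T + o (G(o, T) = (o + T) - 5 = (T + o) - 5 = -5 + T + o)
X(q) = -8/3 (X(q) = -4/6 + (-5 - 1 + 4) = -4*⅙ - 2 = -⅔ - 2 = -8/3)
X(8)*√(231 + 378) = -8*√(231 + 378)/3 = -8*√609/3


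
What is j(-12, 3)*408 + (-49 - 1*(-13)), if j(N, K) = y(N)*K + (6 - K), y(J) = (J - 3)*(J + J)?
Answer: 441828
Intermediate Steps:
y(J) = 2*J*(-3 + J) (y(J) = (-3 + J)*(2*J) = 2*J*(-3 + J))
j(N, K) = 6 - K + 2*K*N*(-3 + N) (j(N, K) = (2*N*(-3 + N))*K + (6 - K) = 2*K*N*(-3 + N) + (6 - K) = 6 - K + 2*K*N*(-3 + N))
j(-12, 3)*408 + (-49 - 1*(-13)) = (6 - 1*3 + 2*3*(-12)*(-3 - 12))*408 + (-49 - 1*(-13)) = (6 - 3 + 2*3*(-12)*(-15))*408 + (-49 + 13) = (6 - 3 + 1080)*408 - 36 = 1083*408 - 36 = 441864 - 36 = 441828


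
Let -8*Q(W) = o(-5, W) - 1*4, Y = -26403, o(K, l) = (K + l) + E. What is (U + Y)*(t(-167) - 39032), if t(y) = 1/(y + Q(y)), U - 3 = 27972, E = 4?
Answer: -5951756536/97 ≈ -6.1358e+7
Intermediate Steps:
U = 27975 (U = 3 + 27972 = 27975)
o(K, l) = 4 + K + l (o(K, l) = (K + l) + 4 = 4 + K + l)
Q(W) = 5/8 - W/8 (Q(W) = -((4 - 5 + W) - 1*4)/8 = -((-1 + W) - 4)/8 = -(-5 + W)/8 = 5/8 - W/8)
t(y) = 1/(5/8 + 7*y/8) (t(y) = 1/(y + (5/8 - y/8)) = 1/(5/8 + 7*y/8))
(U + Y)*(t(-167) - 39032) = (27975 - 26403)*(8/(5 + 7*(-167)) - 39032) = 1572*(8/(5 - 1169) - 39032) = 1572*(8/(-1164) - 39032) = 1572*(8*(-1/1164) - 39032) = 1572*(-2/291 - 39032) = 1572*(-11358314/291) = -5951756536/97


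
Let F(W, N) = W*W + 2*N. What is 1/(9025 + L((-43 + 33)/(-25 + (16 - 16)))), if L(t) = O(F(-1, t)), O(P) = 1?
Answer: 1/9026 ≈ 0.00011079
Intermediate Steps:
F(W, N) = W**2 + 2*N
L(t) = 1
1/(9025 + L((-43 + 33)/(-25 + (16 - 16)))) = 1/(9025 + 1) = 1/9026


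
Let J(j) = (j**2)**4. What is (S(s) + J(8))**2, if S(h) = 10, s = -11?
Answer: 281475312255076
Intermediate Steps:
J(j) = j**8
(S(s) + J(8))**2 = (10 + 8**8)**2 = (10 + 16777216)**2 = 16777226**2 = 281475312255076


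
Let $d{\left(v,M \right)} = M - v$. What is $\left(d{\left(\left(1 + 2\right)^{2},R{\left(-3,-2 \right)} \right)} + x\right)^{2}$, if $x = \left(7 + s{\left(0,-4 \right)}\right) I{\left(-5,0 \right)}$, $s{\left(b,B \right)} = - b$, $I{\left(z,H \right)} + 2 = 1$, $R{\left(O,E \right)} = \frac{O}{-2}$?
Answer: $\frac{841}{4} \approx 210.25$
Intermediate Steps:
$R{\left(O,E \right)} = - \frac{O}{2}$ ($R{\left(O,E \right)} = O \left(- \frac{1}{2}\right) = - \frac{O}{2}$)
$I{\left(z,H \right)} = -1$ ($I{\left(z,H \right)} = -2 + 1 = -1$)
$x = -7$ ($x = \left(7 - 0\right) \left(-1\right) = \left(7 + 0\right) \left(-1\right) = 7 \left(-1\right) = -7$)
$\left(d{\left(\left(1 + 2\right)^{2},R{\left(-3,-2 \right)} \right)} + x\right)^{2} = \left(\left(\left(- \frac{1}{2}\right) \left(-3\right) - \left(1 + 2\right)^{2}\right) - 7\right)^{2} = \left(\left(\frac{3}{2} - 3^{2}\right) - 7\right)^{2} = \left(\left(\frac{3}{2} - 9\right) - 7\right)^{2} = \left(- \frac{15}{2} - 7\right)^{2} = \left(- \frac{29}{2}\right)^{2} = \frac{841}{4}$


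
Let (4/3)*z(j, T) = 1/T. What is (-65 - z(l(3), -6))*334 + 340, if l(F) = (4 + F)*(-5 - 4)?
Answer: -85313/4 ≈ -21328.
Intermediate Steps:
l(F) = -36 - 9*F (l(F) = (4 + F)*(-9) = -36 - 9*F)
z(j, T) = 3/(4*T)
(-65 - z(l(3), -6))*334 + 340 = (-65 - 3/(4*(-6)))*334 + 340 = (-65 - 3*(-1)/(4*6))*334 + 340 = (-65 - 1*(-⅛))*334 + 340 = (-65 + ⅛)*334 + 340 = -519/8*334 + 340 = -86673/4 + 340 = -85313/4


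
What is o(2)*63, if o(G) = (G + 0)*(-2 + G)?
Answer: 0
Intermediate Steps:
o(G) = G*(-2 + G)
o(2)*63 = (2*(-2 + 2))*63 = (2*0)*63 = 0*63 = 0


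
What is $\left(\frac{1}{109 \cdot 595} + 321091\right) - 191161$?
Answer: $\frac{8426610151}{64855} \approx 1.2993 \cdot 10^{5}$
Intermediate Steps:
$\left(\frac{1}{109 \cdot 595} + 321091\right) - 191161 = \left(\frac{1}{64855} + 321091\right) - 191161 = \frac{20824356806}{64855} - 191161 = \frac{8426610151}{64855}$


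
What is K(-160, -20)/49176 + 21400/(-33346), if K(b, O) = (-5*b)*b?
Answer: -332540900/102488931 ≈ -3.2447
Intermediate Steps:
K(b, O) = -5*b²
K(-160, -20)/49176 + 21400/(-33346) = -5*(-160)²/49176 + 21400/(-33346) = -5*25600*(1/49176) + 21400*(-1/33346) = -128000*1/49176 - 10700/16673 = -16000/6147 - 10700/16673 = -332540900/102488931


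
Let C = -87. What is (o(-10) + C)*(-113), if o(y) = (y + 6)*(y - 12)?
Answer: -113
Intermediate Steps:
o(y) = (-12 + y)*(6 + y) (o(y) = (6 + y)*(-12 + y) = (-12 + y)*(6 + y))
(o(-10) + C)*(-113) = ((-72 + (-10)² - 6*(-10)) - 87)*(-113) = ((-72 + 100 + 60) - 87)*(-113) = (88 - 87)*(-113) = 1*(-113) = -113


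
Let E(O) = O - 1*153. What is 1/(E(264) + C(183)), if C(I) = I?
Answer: 1/294 ≈ 0.0034014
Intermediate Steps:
E(O) = -153 + O (E(O) = O - 153 = -153 + O)
1/(E(264) + C(183)) = 1/((-153 + 264) + 183) = 1/(111 + 183) = 1/294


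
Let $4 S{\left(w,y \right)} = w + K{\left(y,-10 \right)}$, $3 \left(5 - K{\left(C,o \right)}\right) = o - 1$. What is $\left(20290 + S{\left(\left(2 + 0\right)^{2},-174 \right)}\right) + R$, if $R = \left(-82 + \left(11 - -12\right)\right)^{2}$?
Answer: $\frac{142645}{6} \approx 23774.0$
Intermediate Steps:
$K{\left(C,o \right)} = \frac{16}{3} - \frac{o}{3}$ ($K{\left(C,o \right)} = 5 - \frac{o - 1}{3} = 5 - \frac{-1 + o}{3} = 5 - \left(- \frac{1}{3} + \frac{o}{3}\right) = \frac{16}{3} - \frac{o}{3}$)
$R = 3481$ ($R = \left(-82 + \left(11 + 12\right)\right)^{2} = \left(-82 + 23\right)^{2} = \left(-59\right)^{2} = 3481$)
$S{\left(w,y \right)} = \frac{13}{6} + \frac{w}{4}$ ($S{\left(w,y \right)} = \frac{w + \left(\frac{16}{3} - - \frac{10}{3}\right)}{4} = \frac{w + \left(\frac{16}{3} + \frac{10}{3}\right)}{4} = \frac{w + \frac{26}{3}}{4} = \frac{\frac{26}{3} + w}{4} = \frac{13}{6} + \frac{w}{4}$)
$\left(20290 + S{\left(\left(2 + 0\right)^{2},-174 \right)}\right) + R = \left(20290 + \left(\frac{13}{6} + \frac{\left(2 + 0\right)^{2}}{4}\right)\right) + 3481 = \left(20290 + \left(\frac{13}{6} + \frac{2^{2}}{4}\right)\right) + 3481 = \left(20290 + \left(\frac{13}{6} + \frac{1}{4} \cdot 4\right)\right) + 3481 = \left(20290 + \left(\frac{13}{6} + 1\right)\right) + 3481 = \left(20290 + \frac{19}{6}\right) + 3481 = \frac{121759}{6} + 3481 = \frac{142645}{6}$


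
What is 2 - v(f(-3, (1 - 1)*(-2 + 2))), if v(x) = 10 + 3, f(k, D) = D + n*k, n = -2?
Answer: -11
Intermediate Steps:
f(k, D) = D - 2*k
v(x) = 13
2 - v(f(-3, (1 - 1)*(-2 + 2))) = 2 - 1*13 = 2 - 13 = -11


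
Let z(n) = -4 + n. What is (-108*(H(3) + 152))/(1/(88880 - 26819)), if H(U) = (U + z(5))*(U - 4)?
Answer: -991983024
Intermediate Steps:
H(U) = (1 + U)*(-4 + U) (H(U) = (U + (-4 + 5))*(U - 4) = (U + 1)*(-4 + U) = (1 + U)*(-4 + U))
(-108*(H(3) + 152))/(1/(88880 - 26819)) = (-108*((-4 + 3² - 3*3) + 152))/(1/(88880 - 26819)) = (-108*((-4 + 9 - 9) + 152))/(1/62061) = (-108*(-4 + 152))/(1/62061) = -108*148*62061 = -15984*62061 = -991983024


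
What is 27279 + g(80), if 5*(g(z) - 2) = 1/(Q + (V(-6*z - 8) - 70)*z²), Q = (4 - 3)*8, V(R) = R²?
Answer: 207836698499241/7618368040 ≈ 27281.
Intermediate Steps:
Q = 8 (Q = 1*8 = 8)
g(z) = 2 + 1/(5*(8 + z²*(-70 + (-8 - 6*z)²))) (g(z) = 2 + 1/(5*(8 + ((-6*z - 8)² - 70)*z²)) = 2 + 1/(5*(8 + ((-8 - 6*z)² - 70)*z²)) = 2 + 1/(5*(8 + (-70 + (-8 - 6*z)²)*z²)) = 2 + 1/(5*(8 + z²*(-70 + (-8 - 6*z)²))))
27279 + g(80) = 27279 + 3*(27 - 20*80² + 120*80⁴ + 320*80³)/(10*(4 - 3*80² + 18*80⁴ + 48*80³)) = 27279 + 3*(27 - 20*6400 + 120*40960000 + 320*512000)/(10*(4 - 3*6400 + 18*40960000 + 48*512000)) = 27279 + 3*(27 - 128000 + 4915200000 + 163840000)/(10*(4 - 19200 + 737280000 + 24576000)) = 27279 + (3/10)*5078912027/761836804 = 27279 + (3/10)*(1/761836804)*5078912027 = 27279 + 15236736081/7618368040 = 207836698499241/7618368040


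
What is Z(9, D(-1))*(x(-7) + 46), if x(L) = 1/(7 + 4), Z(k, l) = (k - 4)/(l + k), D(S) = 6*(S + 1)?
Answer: 845/33 ≈ 25.606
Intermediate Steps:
D(S) = 6 + 6*S (D(S) = 6*(1 + S) = 6 + 6*S)
Z(k, l) = (-4 + k)/(k + l)
x(L) = 1/11
Z(9, D(-1))*(x(-7) + 46) = ((-4 + 9)/(9 + (6 + 6*(-1))))*(1/11 + 46) = (5/(9 + (6 - 6)))*(507/11) = (5/(9 + 0))*(507/11) = (5/9)*(507/11) = 845/33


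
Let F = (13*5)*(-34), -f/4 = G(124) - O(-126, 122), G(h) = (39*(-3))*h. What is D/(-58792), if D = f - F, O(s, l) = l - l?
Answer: -30121/29396 ≈ -1.0247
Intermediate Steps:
O(s, l) = 0
G(h) = -117*h
f = 58032 (f = -4*(-117*124 - 1*0) = -4*(-14508 + 0) = -4*(-14508) = 58032)
F = -2210 (F = 65*(-34) = -2210)
D = 60242 (D = 58032 - 1*(-2210) = 58032 + 2210 = 60242)
D/(-58792) = 60242/(-58792) = 60242*(-1/58792) = -30121/29396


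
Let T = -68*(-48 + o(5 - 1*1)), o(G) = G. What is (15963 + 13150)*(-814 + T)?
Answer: 63408114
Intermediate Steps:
T = 2992 (T = -68*(-48 + (5 - 1*1)) = -68*(-48 + (5 - 1)) = -68*(-48 + 4) = -68*(-44) = 2992)
(15963 + 13150)*(-814 + T) = (15963 + 13150)*(-814 + 2992) = 29113*2178 = 63408114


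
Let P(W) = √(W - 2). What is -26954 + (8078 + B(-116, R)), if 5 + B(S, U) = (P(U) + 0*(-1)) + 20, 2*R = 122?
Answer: -18861 + √59 ≈ -18853.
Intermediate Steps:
P(W) = √(-2 + W)
R = 61 (R = (½)*122 = 61)
B(S, U) = 15 + √(-2 + U) (B(S, U) = -5 + ((√(-2 + U) + 0*(-1)) + 20) = -5 + ((√(-2 + U) + 0) + 20) = -5 + (√(-2 + U) + 20) = -5 + (20 + √(-2 + U)) = 15 + √(-2 + U))
-26954 + (8078 + B(-116, R)) = -26954 + (8078 + (15 + √(-2 + 61))) = -26954 + (8078 + (15 + √59)) = -26954 + (8093 + √59) = -18861 + √59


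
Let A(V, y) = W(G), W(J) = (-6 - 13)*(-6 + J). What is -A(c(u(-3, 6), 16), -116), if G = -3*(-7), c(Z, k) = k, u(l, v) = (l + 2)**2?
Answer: 285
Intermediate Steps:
u(l, v) = (2 + l)**2
G = 21
W(J) = 114 - 19*J (W(J) = -19*(-6 + J) = 114 - 19*J)
A(V, y) = -285 (A(V, y) = 114 - 19*21 = 114 - 399 = -285)
-A(c(u(-3, 6), 16), -116) = -1*(-285) = 285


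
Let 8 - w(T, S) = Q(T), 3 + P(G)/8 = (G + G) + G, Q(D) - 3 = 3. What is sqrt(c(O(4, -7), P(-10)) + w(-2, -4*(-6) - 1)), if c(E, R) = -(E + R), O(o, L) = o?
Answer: sqrt(262) ≈ 16.186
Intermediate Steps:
Q(D) = 6 (Q(D) = 3 + 3 = 6)
P(G) = -24 + 24*G (P(G) = -24 + 8*((G + G) + G) = -24 + 8*(2*G + G) = -24 + 8*(3*G) = -24 + 24*G)
c(E, R) = -E - R
w(T, S) = 2 (w(T, S) = 8 - 1*6 = 8 - 6 = 2)
sqrt(c(O(4, -7), P(-10)) + w(-2, -4*(-6) - 1)) = sqrt((-1*4 - (-24 + 24*(-10))) + 2) = sqrt((-4 - (-24 - 240)) + 2) = sqrt((-4 - 1*(-264)) + 2) = sqrt((-4 + 264) + 2) = sqrt(260 + 2) = sqrt(262)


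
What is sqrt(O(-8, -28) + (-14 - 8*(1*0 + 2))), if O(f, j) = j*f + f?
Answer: sqrt(186) ≈ 13.638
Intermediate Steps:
O(f, j) = f + f*j (O(f, j) = f*j + f = f + f*j)
sqrt(O(-8, -28) + (-14 - 8*(1*0 + 2))) = sqrt(-8*(1 - 28) + (-14 - 8*(1*0 + 2))) = sqrt(-8*(-27) + (-14 - 8*(0 + 2))) = sqrt(216 + (-14 - 8*2)) = sqrt(216 + (-14 - 16)) = sqrt(216 - 30) = sqrt(186)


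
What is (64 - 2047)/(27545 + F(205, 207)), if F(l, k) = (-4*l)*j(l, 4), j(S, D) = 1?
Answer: -1983/26725 ≈ -0.074200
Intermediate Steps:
F(l, k) = -4*l (F(l, k) = -4*l*1 = -4*l)
(64 - 2047)/(27545 + F(205, 207)) = (64 - 2047)/(27545 - 4*205) = -1983/(27545 - 820) = -1983/26725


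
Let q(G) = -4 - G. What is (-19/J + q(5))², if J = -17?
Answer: 17956/289 ≈ 62.131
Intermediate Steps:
(-19/J + q(5))² = (-19/(-17) + (-4 - 1*5))² = (-19*(-1/17) + (-4 - 5))² = (19/17 - 9)² = (-134/17)² = 17956/289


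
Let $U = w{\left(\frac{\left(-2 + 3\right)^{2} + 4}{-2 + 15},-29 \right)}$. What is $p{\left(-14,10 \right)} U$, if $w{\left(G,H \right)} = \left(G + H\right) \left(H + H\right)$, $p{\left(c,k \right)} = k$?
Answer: $\frac{215760}{13} \approx 16597.0$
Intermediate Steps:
$w{\left(G,H \right)} = 2 H \left(G + H\right)$ ($w{\left(G,H \right)} = \left(G + H\right) 2 H = 2 H \left(G + H\right)$)
$U = \frac{21576}{13}$ ($U = 2 \left(-29\right) \left(\frac{\left(-2 + 3\right)^{2} + 4}{-2 + 15} - 29\right) = 2 \left(-29\right) \left(\frac{1^{2} + 4}{13} - 29\right) = 2 \left(-29\right) \left(\left(1 + 4\right) \frac{1}{13} - 29\right) = 2 \left(-29\right) \left(5 \cdot \frac{1}{13} - 29\right) = 2 \left(-29\right) \left(\frac{5}{13} - 29\right) = 2 \left(-29\right) \left(- \frac{372}{13}\right) = \frac{21576}{13} \approx 1659.7$)
$p{\left(-14,10 \right)} U = 10 \cdot \frac{21576}{13} = \frac{215760}{13}$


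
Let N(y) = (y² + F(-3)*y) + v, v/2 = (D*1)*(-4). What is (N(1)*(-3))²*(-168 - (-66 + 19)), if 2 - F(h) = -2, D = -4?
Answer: -1490841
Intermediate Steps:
F(h) = 4 (F(h) = 2 - 1*(-2) = 2 + 2 = 4)
v = 32 (v = 2*(-4*1*(-4)) = 2*(-4*(-4)) = 2*16 = 32)
N(y) = 32 + y² + 4*y (N(y) = (y² + 4*y) + 32 = 32 + y² + 4*y)
(N(1)*(-3))²*(-168 - (-66 + 19)) = ((32 + 1² + 4*1)*(-3))²*(-168 - (-66 + 19)) = ((32 + 1 + 4)*(-3))²*(-168 - 1*(-47)) = (37*(-3))²*(-168 + 47) = (-111)²*(-121) = 12321*(-121) = -1490841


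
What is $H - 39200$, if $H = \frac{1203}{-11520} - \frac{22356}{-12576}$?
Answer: $- \frac{19718326291}{503040} \approx -39198.0$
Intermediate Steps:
$H = \frac{841709}{503040}$ ($H = 1203 \left(- \frac{1}{11520}\right) - - \frac{1863}{1048} = - \frac{401}{3840} + \frac{1863}{1048} = \frac{841709}{503040} \approx 1.6732$)
$H - 39200 = \frac{841709}{503040} - 39200 = - \frac{19718326291}{503040}$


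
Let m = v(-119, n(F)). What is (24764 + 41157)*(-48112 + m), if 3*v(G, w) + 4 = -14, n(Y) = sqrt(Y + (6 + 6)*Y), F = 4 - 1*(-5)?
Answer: -3171986678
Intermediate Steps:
F = 9 (F = 4 + 5 = 9)
n(Y) = sqrt(13)*sqrt(Y) (n(Y) = sqrt(Y + 12*Y) = sqrt(13*Y) = sqrt(13)*sqrt(Y))
v(G, w) = -6 (v(G, w) = -4/3 + (1/3)*(-14) = -4/3 - 14/3 = -6)
m = -6
(24764 + 41157)*(-48112 + m) = (24764 + 41157)*(-48112 - 6) = 65921*(-48118) = -3171986678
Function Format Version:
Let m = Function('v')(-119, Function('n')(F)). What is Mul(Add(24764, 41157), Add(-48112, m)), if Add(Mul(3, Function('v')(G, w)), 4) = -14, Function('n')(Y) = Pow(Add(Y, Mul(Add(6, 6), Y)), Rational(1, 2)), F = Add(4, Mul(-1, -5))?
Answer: -3171986678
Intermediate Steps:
F = 9 (F = Add(4, 5) = 9)
Function('n')(Y) = Mul(Pow(13, Rational(1, 2)), Pow(Y, Rational(1, 2))) (Function('n')(Y) = Pow(Add(Y, Mul(12, Y)), Rational(1, 2)) = Pow(Mul(13, Y), Rational(1, 2)) = Mul(Pow(13, Rational(1, 2)), Pow(Y, Rational(1, 2))))
Function('v')(G, w) = -6 (Function('v')(G, w) = Add(Rational(-4, 3), Mul(Rational(1, 3), -14)) = Add(Rational(-4, 3), Rational(-14, 3)) = -6)
m = -6
Mul(Add(24764, 41157), Add(-48112, m)) = Mul(Add(24764, 41157), Add(-48112, -6)) = Mul(65921, -48118) = -3171986678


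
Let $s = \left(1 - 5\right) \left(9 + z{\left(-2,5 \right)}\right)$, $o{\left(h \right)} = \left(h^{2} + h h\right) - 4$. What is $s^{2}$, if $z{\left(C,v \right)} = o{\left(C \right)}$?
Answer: $2704$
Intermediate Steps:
$o{\left(h \right)} = -4 + 2 h^{2}$ ($o{\left(h \right)} = \left(h^{2} + h^{2}\right) - 4 = 2 h^{2} - 4 = -4 + 2 h^{2}$)
$z{\left(C,v \right)} = -4 + 2 C^{2}$
$s = -52$ ($s = \left(1 - 5\right) \left(9 - \left(4 - 2 \left(-2\right)^{2}\right)\right) = \left(1 - 5\right) \left(9 + \left(-4 + 2 \cdot 4\right)\right) = - 4 \left(9 + \left(-4 + 8\right)\right) = - 4 \left(9 + 4\right) = \left(-4\right) 13 = -52$)
$s^{2} = \left(-52\right)^{2} = 2704$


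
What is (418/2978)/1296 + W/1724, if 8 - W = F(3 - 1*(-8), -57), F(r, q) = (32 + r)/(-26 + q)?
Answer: 348558809/69032732112 ≈ 0.0050492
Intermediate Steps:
F(r, q) = (32 + r)/(-26 + q)
W = 707/83 (W = 8 - (32 + (3 - 1*(-8)))/(-26 - 57) = 8 - (32 + (3 + 8))/(-83) = 8 - (-1)*(32 + 11)/83 = 8 - (-1)*43/83 = 8 - 1*(-43/83) = 8 + 43/83 = 707/83 ≈ 8.5181)
(418/2978)/1296 + W/1724 = (418/2978)/1296 + (707/83)/1724 = (418*(1/2978))*(1/1296) + (707/83)*(1/1724) = (209/1489)*(1/1296) + 707/143092 = 209/1929744 + 707/143092 = 348558809/69032732112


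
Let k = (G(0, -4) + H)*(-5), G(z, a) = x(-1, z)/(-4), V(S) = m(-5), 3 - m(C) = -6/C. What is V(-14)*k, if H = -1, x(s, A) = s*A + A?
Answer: 9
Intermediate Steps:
m(C) = 3 + 6/C (m(C) = 3 - (-6)/C = 3 + 6/C)
V(S) = 9/5 (V(S) = 3 + 6/(-5) = 3 + 6*(-1/5) = 3 - 6/5 = 9/5)
x(s, A) = A + A*s (x(s, A) = A*s + A = A + A*s)
G(z, a) = 0 (G(z, a) = (z*(1 - 1))/(-4) = (z*0)*(-1/4) = 0*(-1/4) = 0)
k = 5 (k = (0 - 1)*(-5) = -1*(-5) = 5)
V(-14)*k = (9/5)*5 = 9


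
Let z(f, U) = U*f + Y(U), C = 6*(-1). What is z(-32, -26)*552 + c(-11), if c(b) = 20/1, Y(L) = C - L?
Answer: 470324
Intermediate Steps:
C = -6
Y(L) = -6 - L
z(f, U) = -6 - U + U*f (z(f, U) = U*f + (-6 - U) = -6 - U + U*f)
c(b) = 20 (c(b) = 20*1 = 20)
z(-32, -26)*552 + c(-11) = (-6 - 1*(-26) - 26*(-32))*552 + 20 = (-6 + 26 + 832)*552 + 20 = 852*552 + 20 = 470304 + 20 = 470324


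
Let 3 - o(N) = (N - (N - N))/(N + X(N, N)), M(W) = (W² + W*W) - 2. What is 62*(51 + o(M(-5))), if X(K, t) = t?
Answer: 3317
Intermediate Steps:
M(W) = -2 + 2*W² (M(W) = (W² + W²) - 2 = 2*W² - 2 = -2 + 2*W²)
o(N) = 5/2 (o(N) = 3 - (N - (N - N))/(N + N) = 3 - (N - 1*0)/(2*N) = 3 - (N + 0)*1/(2*N) = 3 - N*1/(2*N) = 3 - 1*½ = 3 - ½ = 5/2)
62*(51 + o(M(-5))) = 62*(51 + 5/2) = 62*(107/2) = 3317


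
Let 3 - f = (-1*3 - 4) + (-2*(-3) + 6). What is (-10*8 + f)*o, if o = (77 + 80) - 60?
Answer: -7954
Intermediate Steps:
f = -2 (f = 3 - ((-1*3 - 4) + (-2*(-3) + 6)) = 3 - ((-3 - 4) + (6 + 6)) = 3 - (-7 + 12) = 3 - 1*5 = 3 - 5 = -2)
o = 97 (o = 157 - 60 = 97)
(-10*8 + f)*o = (-10*8 - 2)*97 = (-80 - 2)*97 = -82*97 = -7954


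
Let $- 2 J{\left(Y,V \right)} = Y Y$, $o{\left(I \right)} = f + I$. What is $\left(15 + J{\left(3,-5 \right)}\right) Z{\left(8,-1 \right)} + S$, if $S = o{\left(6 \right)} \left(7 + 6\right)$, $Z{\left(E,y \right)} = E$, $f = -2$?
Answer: $136$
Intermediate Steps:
$o{\left(I \right)} = -2 + I$
$S = 52$ ($S = \left(-2 + 6\right) \left(7 + 6\right) = 4 \cdot 13 = 52$)
$J{\left(Y,V \right)} = - \frac{Y^{2}}{2}$ ($J{\left(Y,V \right)} = - \frac{Y Y}{2} = - \frac{Y^{2}}{2}$)
$\left(15 + J{\left(3,-5 \right)}\right) Z{\left(8,-1 \right)} + S = \left(15 - \frac{3^{2}}{2}\right) 8 + 52 = \left(15 - \frac{9}{2}\right) 8 + 52 = \frac{21}{2} \cdot 8 + 52 = 84 + 52 = 136$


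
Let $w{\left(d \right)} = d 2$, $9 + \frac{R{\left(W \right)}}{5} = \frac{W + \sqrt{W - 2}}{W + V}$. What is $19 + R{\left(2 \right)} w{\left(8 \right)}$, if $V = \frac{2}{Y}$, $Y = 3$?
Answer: $-641$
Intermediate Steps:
$V = \frac{2}{3} \approx 0.66667$
$R{\left(W \right)} = -45 + \frac{5 \left(W + \sqrt{-2 + W}\right)}{\frac{2}{3} + W}$ ($R{\left(W \right)} = -45 + 5 \frac{W + \sqrt{W - 2}}{W + \frac{2}{3}} = -45 + 5 \frac{W + \sqrt{-2 + W}}{\frac{2}{3} + W} = -45 + \frac{5 \left(W + \sqrt{-2 + W}\right)}{\frac{2}{3} + W}$)
$w{\left(d \right)} = 2 d$
$19 + R{\left(2 \right)} w{\left(8 \right)} = 19 + \frac{15 \left(-6 + \sqrt{-2 + 2} - 16\right)}{2 + 3 \cdot 2} \cdot 2 \cdot 8 = 19 + \frac{15 \left(-6 + \sqrt{0} - 16\right)}{2 + 6} \cdot 16 = 19 + \frac{15 \left(-6 + 0 - 16\right)}{8} \cdot 16 = 19 + 15 \cdot \frac{1}{8} \left(-22\right) 16 = 19 - 660 = -641$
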